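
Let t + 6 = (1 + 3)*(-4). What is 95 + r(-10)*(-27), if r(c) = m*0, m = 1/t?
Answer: 95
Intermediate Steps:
t = -22 (t = -6 + (1 + 3)*(-4) = -6 + 4*(-4) = -6 - 16 = -22)
m = -1/22 (m = 1/(-22) = -1/22 ≈ -0.045455)
r(c) = 0 (r(c) = -1/22*0 = 0)
95 + r(-10)*(-27) = 95 + 0*(-27) = 95 + 0 = 95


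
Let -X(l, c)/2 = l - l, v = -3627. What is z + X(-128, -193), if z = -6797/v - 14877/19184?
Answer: 76434769/69580368 ≈ 1.0985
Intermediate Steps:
z = 76434769/69580368 (z = -6797/(-3627) - 14877/19184 = -6797*(-1/3627) - 14877*1/19184 = 6797/3627 - 14877/19184 = 76434769/69580368 ≈ 1.0985)
X(l, c) = 0 (X(l, c) = -2*(l - l) = -2*0 = 0)
z + X(-128, -193) = 76434769/69580368 + 0 = 76434769/69580368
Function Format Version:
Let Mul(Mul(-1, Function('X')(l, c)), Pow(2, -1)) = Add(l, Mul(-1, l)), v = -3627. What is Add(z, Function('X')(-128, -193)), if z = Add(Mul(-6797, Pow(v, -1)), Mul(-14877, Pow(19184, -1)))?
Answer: Rational(76434769, 69580368) ≈ 1.0985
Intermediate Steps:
z = Rational(76434769, 69580368) (z = Add(Mul(-6797, Pow(-3627, -1)), Mul(-14877, Pow(19184, -1))) = Add(Mul(-6797, Rational(-1, 3627)), Mul(-14877, Rational(1, 19184))) = Add(Rational(6797, 3627), Rational(-14877, 19184)) = Rational(76434769, 69580368) ≈ 1.0985)
Function('X')(l, c) = 0 (Function('X')(l, c) = Mul(-2, Add(l, Mul(-1, l))) = Mul(-2, 0) = 0)
Add(z, Function('X')(-128, -193)) = Add(Rational(76434769, 69580368), 0) = Rational(76434769, 69580368)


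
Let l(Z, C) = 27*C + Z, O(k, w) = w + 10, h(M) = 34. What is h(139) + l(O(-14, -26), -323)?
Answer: -8703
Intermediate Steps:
O(k, w) = 10 + w
l(Z, C) = Z + 27*C
h(139) + l(O(-14, -26), -323) = 34 + ((10 - 26) + 27*(-323)) = 34 + (-16 - 8721) = 34 - 8737 = -8703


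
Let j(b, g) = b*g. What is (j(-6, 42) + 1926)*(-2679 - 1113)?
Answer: -6347808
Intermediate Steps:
(j(-6, 42) + 1926)*(-2679 - 1113) = (-6*42 + 1926)*(-2679 - 1113) = (-252 + 1926)*(-3792) = 1674*(-3792) = -6347808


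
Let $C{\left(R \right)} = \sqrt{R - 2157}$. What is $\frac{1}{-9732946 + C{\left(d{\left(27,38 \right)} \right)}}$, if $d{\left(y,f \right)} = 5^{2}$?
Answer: $- \frac{4866473}{47365118920524} - \frac{i \sqrt{533}}{47365118920524} \approx -1.0274 \cdot 10^{-7} - 4.8742 \cdot 10^{-13} i$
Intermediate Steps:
$d{\left(y,f \right)} = 25$
$C{\left(R \right)} = \sqrt{-2157 + R}$
$\frac{1}{-9732946 + C{\left(d{\left(27,38 \right)} \right)}} = \frac{1}{-9732946 + \sqrt{-2157 + 25}} = \frac{1}{-9732946 + \sqrt{-2132}} = \frac{1}{-9732946 + 2 i \sqrt{533}}$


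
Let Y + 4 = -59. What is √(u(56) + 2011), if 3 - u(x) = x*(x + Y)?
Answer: √2406 ≈ 49.051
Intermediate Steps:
Y = -63 (Y = -4 - 59 = -63)
u(x) = 3 - x*(-63 + x) (u(x) = 3 - x*(x - 63) = 3 - x*(-63 + x))
√(u(56) + 2011) = √((3 - 1*56² + 63*56) + 2011) = √((3 - 1*3136 + 3528) + 2011) = √((3 - 3136 + 3528) + 2011) = √(395 + 2011) = √2406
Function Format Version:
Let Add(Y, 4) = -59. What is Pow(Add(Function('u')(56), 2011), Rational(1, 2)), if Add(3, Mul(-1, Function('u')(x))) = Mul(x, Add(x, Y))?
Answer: Pow(2406, Rational(1, 2)) ≈ 49.051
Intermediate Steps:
Y = -63 (Y = Add(-4, -59) = -63)
Function('u')(x) = Add(3, Mul(-1, x, Add(-63, x))) (Function('u')(x) = Add(3, Mul(-1, Mul(x, Add(x, -63)))) = Add(3, Mul(-1, Mul(x, Add(-63, x)))) = Add(3, Mul(-1, x, Add(-63, x))))
Pow(Add(Function('u')(56), 2011), Rational(1, 2)) = Pow(Add(Add(3, Mul(-1, Pow(56, 2)), Mul(63, 56)), 2011), Rational(1, 2)) = Pow(Add(Add(3, Mul(-1, 3136), 3528), 2011), Rational(1, 2)) = Pow(Add(Add(3, -3136, 3528), 2011), Rational(1, 2)) = Pow(Add(395, 2011), Rational(1, 2)) = Pow(2406, Rational(1, 2))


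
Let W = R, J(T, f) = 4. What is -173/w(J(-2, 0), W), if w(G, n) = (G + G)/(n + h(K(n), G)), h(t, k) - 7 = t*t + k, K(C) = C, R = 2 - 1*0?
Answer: -2941/8 ≈ -367.63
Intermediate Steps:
R = 2 (R = 2 + 0 = 2)
h(t, k) = 7 + k + t² (h(t, k) = 7 + (t*t + k) = 7 + (t² + k) = 7 + (k + t²) = 7 + k + t²)
W = 2
w(G, n) = 2*G/(7 + G + n + n²) (w(G, n) = (G + G)/(n + (7 + G + n²)) = (2*G)/(7 + G + n + n²) = 2*G/(7 + G + n + n²))
-173/w(J(-2, 0), W) = -173/(2*4/(7 + 4 + 2 + 2²)) = -173/(2*4/(7 + 4 + 2 + 4)) = -173/(2*4/17) = -173/(2*4*(1/17)) = -173/8/17 = -173*17/8 = -2941/8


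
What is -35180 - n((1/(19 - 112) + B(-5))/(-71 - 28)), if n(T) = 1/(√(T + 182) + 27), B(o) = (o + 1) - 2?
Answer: -177155119189/5035670 + 3*√1714786359/5035670 ≈ -35180.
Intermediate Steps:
B(o) = -1 + o (B(o) = (1 + o) - 2 = -1 + o)
n(T) = 1/(27 + √(182 + T)) (n(T) = 1/(√(182 + T) + 27) = 1/(27 + √(182 + T)))
-35180 - n((1/(19 - 112) + B(-5))/(-71 - 28)) = -35180 - 1/(27 + √(182 + (1/(19 - 112) + (-1 - 5))/(-71 - 28))) = -35180 - 1/(27 + √(182 + (1/(-93) - 6)/(-99))) = -35180 - 1/(27 + √(182 + (-1/93 - 6)*(-1/99))) = -35180 - 1/(27 + √(182 - 559/93*(-1/99))) = -35180 - 1/(27 + √(182 + 559/9207)) = -35180 - 1/(27 + √(1676233/9207)) = -35180 - 1/(27 + √1714786359/3069)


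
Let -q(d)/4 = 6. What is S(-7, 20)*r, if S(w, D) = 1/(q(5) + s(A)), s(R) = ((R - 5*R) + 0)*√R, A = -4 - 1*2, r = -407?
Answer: 407/168 + 407*I*√6/168 ≈ 2.4226 + 5.9342*I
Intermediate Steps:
q(d) = -24 (q(d) = -4*6 = -24)
A = -6 (A = -4 - 2 = -6)
s(R) = -4*R^(3/2) (s(R) = (-4*R + 0)*√R = (-4*R)*√R = -4*R^(3/2))
S(w, D) = 1/(-24 + 24*I*√6) (S(w, D) = 1/(-24 - (-24)*I*√6) = 1/(-24 + 24*I*√6))
S(-7, 20)*r = (-1/168 - I*√6/168)*(-407) = 407/168 + 407*I*√6/168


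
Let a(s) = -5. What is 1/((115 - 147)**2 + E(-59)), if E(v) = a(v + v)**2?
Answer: 1/1049 ≈ 0.00095329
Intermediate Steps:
E(v) = 25 (E(v) = (-5)**2 = 25)
1/((115 - 147)**2 + E(-59)) = 1/((115 - 147)**2 + 25) = 1/((-32)**2 + 25) = 1/(1024 + 25) = 1/1049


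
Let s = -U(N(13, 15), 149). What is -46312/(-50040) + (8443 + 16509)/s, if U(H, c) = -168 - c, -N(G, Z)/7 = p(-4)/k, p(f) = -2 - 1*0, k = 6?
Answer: 157909873/1982835 ≈ 79.638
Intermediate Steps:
p(f) = -2 (p(f) = -2 + 0 = -2)
N(G, Z) = 7/3 (N(G, Z) = -(-14)/6 = -7*(-⅓) = 7/3)
s = 317 (s = -(-168 - 1*149) = -(-168 - 149) = -1*(-317) = 317)
-46312/(-50040) + (8443 + 16509)/s = -46312/(-50040) + (8443 + 16509)/317 = -46312*(-1/50040) + 24952*(1/317) = 5789/6255 + 24952/317 = 157909873/1982835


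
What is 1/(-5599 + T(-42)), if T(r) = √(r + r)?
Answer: -5599/31348885 - 2*I*√21/31348885 ≈ -0.0001786 - 2.9236e-7*I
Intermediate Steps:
T(r) = √2*√r (T(r) = √(2*r) = √2*√r)
1/(-5599 + T(-42)) = 1/(-5599 + √2*√(-42)) = 1/(-5599 + √2*(I*√42)) = 1/(-5599 + 2*I*√21)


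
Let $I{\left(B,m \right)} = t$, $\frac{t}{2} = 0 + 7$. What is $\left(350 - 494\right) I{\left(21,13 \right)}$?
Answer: $-2016$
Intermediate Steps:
$t = 14$ ($t = 2 \left(0 + 7\right) = 2 \cdot 7 = 14$)
$I{\left(B,m \right)} = 14$
$\left(350 - 494\right) I{\left(21,13 \right)} = \left(350 - 494\right) 14 = \left(-144\right) 14 = -2016$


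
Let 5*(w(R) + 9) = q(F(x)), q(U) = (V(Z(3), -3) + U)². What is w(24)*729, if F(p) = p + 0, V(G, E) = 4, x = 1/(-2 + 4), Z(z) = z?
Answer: -72171/20 ≈ -3608.6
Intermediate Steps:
x = ½ (x = 1/2 = ½ ≈ 0.50000)
F(p) = p
q(U) = (4 + U)²
w(R) = -99/20 (w(R) = -9 + (4 + ½)²/5 = -9 + (9/2)²/5 = -9 + (⅕)*(81/4) = -9 + 81/20 = -99/20)
w(24)*729 = -99/20*729 = -72171/20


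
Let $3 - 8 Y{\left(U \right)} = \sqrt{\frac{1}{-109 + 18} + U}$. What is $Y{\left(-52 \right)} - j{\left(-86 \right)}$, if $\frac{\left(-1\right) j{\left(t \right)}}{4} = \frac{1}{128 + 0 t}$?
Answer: $\frac{13}{32} - \frac{i \sqrt{430703}}{728} \approx 0.40625 - 0.90148 i$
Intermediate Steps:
$j{\left(t \right)} = - \frac{1}{32}$ ($j{\left(t \right)} = - \frac{4}{128 + 0 t} = - \frac{4}{128 + 0} = - \frac{4}{128} = \left(-4\right) \frac{1}{128} = - \frac{1}{32}$)
$Y{\left(U \right)} = \frac{3}{8} - \frac{\sqrt{- \frac{1}{91} + U}}{8}$ ($Y{\left(U \right)} = \frac{3}{8} - \frac{\sqrt{\frac{1}{-109 + 18} + U}}{8} = \frac{3}{8} - \frac{\sqrt{\frac{1}{-91} + U}}{8} = \frac{3}{8} - \frac{\sqrt{- \frac{1}{91} + U}}{8}$)
$Y{\left(-52 \right)} - j{\left(-86 \right)} = \left(\frac{3}{8} - \frac{\sqrt{-91 + 8281 \left(-52\right)}}{728}\right) - - \frac{1}{32} = \left(\frac{3}{8} - \frac{\sqrt{-91 - 430612}}{728}\right) + \frac{1}{32} = \left(\frac{3}{8} - \frac{\sqrt{-430703}}{728}\right) + \frac{1}{32} = \left(\frac{3}{8} - \frac{i \sqrt{430703}}{728}\right) + \frac{1}{32} = \frac{13}{32} - \frac{i \sqrt{430703}}{728}$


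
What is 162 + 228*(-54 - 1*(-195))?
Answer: 32310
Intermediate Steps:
162 + 228*(-54 - 1*(-195)) = 162 + 228*(-54 + 195) = 162 + 228*141 = 162 + 32148 = 32310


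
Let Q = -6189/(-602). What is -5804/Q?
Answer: -3494008/6189 ≈ -564.55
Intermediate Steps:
Q = 6189/602 (Q = -6189*(-1/602) = 6189/602 ≈ 10.281)
-5804/Q = -5804/6189/602 = -5804*602/6189 = -3494008/6189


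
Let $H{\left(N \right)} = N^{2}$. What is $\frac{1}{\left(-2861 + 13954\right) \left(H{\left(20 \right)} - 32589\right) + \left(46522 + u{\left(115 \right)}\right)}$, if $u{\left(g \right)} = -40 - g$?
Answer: $- \frac{1}{357026210} \approx -2.8009 \cdot 10^{-9}$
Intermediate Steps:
$\frac{1}{\left(-2861 + 13954\right) \left(H{\left(20 \right)} - 32589\right) + \left(46522 + u{\left(115 \right)}\right)} = \frac{1}{\left(-2861 + 13954\right) \left(20^{2} - 32589\right) + \left(46522 - 155\right)} = \frac{1}{11093 \left(400 - 32589\right) + \left(46522 - 155\right)} = \frac{1}{11093 \left(-32189\right) + \left(46522 - 155\right)} = \frac{1}{-357072577 + 46367} = \frac{1}{-357026210} = - \frac{1}{357026210}$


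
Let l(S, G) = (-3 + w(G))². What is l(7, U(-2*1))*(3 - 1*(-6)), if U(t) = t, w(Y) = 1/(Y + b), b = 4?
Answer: 225/4 ≈ 56.250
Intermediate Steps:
w(Y) = 1/(4 + Y) (w(Y) = 1/(Y + 4) = 1/(4 + Y))
l(S, G) = (-3 + 1/(4 + G))²
l(7, U(-2*1))*(3 - 1*(-6)) = ((11 + 3*(-2*1))²/(4 - 2*1)²)*(3 - 1*(-6)) = ((11 + 3*(-2))²/(4 - 2)²)*(3 + 6) = ((11 - 6)²/2²)*9 = ((¼)*5²)*9 = ((¼)*25)*9 = (25/4)*9 = 225/4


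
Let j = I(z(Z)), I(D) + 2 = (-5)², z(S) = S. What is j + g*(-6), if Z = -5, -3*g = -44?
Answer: -65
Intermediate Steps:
g = 44/3 (g = -⅓*(-44) = 44/3 ≈ 14.667)
I(D) = 23 (I(D) = -2 + (-5)² = -2 + 25 = 23)
j = 23
j + g*(-6) = 23 + (44/3)*(-6) = 23 - 88 = -65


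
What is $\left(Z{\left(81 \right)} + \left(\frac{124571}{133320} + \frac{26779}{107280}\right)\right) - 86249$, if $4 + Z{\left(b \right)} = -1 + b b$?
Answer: $- \frac{9498314541497}{119188080} \approx -79692.0$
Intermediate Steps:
$Z{\left(b \right)} = -5 + b^{2}$ ($Z{\left(b \right)} = -4 + \left(-1 + b b\right) = -4 + \left(-1 + b^{2}\right) = -5 + b^{2}$)
$\left(Z{\left(81 \right)} + \left(\frac{124571}{133320} + \frac{26779}{107280}\right)\right) - 86249 = \left(\left(-5 + 81^{2}\right) + \left(\frac{124571}{133320} + \frac{26779}{107280}\right)\right) - 86249 = \left(\left(-5 + 6561\right) + \left(124571 \cdot \frac{1}{133320} + 26779 \cdot \frac{1}{107280}\right)\right) - 86249 = \left(6556 + \left(\frac{124571}{133320} + \frac{26779}{107280}\right)\right) - 86249 = \left(6556 + \frac{141117943}{119188080}\right) - 86249 = \frac{781538170423}{119188080} - 86249 = - \frac{9498314541497}{119188080}$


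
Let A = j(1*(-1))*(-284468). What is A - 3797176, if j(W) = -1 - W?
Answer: -3797176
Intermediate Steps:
A = 0 (A = (-1 - (-1))*(-284468) = (-1 - 1*(-1))*(-284468) = (-1 + 1)*(-284468) = 0*(-284468) = 0)
A - 3797176 = 0 - 3797176 = -3797176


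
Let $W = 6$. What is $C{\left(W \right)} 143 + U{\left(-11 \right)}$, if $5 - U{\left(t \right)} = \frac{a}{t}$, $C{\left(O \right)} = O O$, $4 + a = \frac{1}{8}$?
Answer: $\frac{453433}{88} \approx 5152.6$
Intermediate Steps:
$a = - \frac{31}{8}$ ($a = -4 + \frac{1}{8} = - \frac{31}{8} \approx -3.875$)
$C{\left(O \right)} = O^{2}$
$U{\left(t \right)} = 5 + \frac{31}{8 t}$ ($U{\left(t \right)} = 5 - - \frac{31}{8 t} = 5 + \frac{31}{8 t}$)
$C{\left(W \right)} 143 + U{\left(-11 \right)} = 6^{2} \cdot 143 + \left(5 + \frac{31}{8 \left(-11\right)}\right) = 36 \cdot 143 + \left(5 + \frac{31}{8} \left(- \frac{1}{11}\right)\right) = 5148 + \left(5 - \frac{31}{88}\right) = 5148 + \frac{409}{88} = \frac{453433}{88}$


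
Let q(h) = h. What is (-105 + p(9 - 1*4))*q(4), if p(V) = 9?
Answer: -384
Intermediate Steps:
(-105 + p(9 - 1*4))*q(4) = (-105 + 9)*4 = -96*4 = -384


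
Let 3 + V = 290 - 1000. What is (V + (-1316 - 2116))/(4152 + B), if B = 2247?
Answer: -4145/6399 ≈ -0.64776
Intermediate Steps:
V = -713 (V = -3 + (290 - 1000) = -3 - 710 = -713)
(V + (-1316 - 2116))/(4152 + B) = (-713 + (-1316 - 2116))/(4152 + 2247) = (-713 - 3432)/6399 = -4145*1/6399 = -4145/6399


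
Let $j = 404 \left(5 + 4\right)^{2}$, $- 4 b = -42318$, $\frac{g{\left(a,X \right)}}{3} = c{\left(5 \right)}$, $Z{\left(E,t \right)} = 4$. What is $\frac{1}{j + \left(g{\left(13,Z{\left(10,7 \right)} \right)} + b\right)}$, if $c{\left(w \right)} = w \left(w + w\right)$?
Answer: $\frac{2}{86907} \approx 2.3013 \cdot 10^{-5}$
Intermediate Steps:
$c{\left(w \right)} = 2 w^{2}$ ($c{\left(w \right)} = w 2 w = 2 w^{2}$)
$g{\left(a,X \right)} = 150$ ($g{\left(a,X \right)} = 3 \cdot 2 \cdot 5^{2} = 3 \cdot 2 \cdot 25 = 3 \cdot 50 = 150$)
$b = \frac{21159}{2}$ ($b = \left(- \frac{1}{4}\right) \left(-42318\right) = \frac{21159}{2} \approx 10580.0$)
$j = 32724$ ($j = 404 \cdot 9^{2} = 404 \cdot 81 = 32724$)
$\frac{1}{j + \left(g{\left(13,Z{\left(10,7 \right)} \right)} + b\right)} = \frac{1}{32724 + \left(150 + \frac{21159}{2}\right)} = \frac{1}{32724 + \frac{21459}{2}} = \frac{1}{\frac{86907}{2}} = \frac{2}{86907}$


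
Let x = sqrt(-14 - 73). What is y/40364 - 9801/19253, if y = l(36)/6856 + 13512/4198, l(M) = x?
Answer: -207562550892/407797966277 + I*sqrt(87)/276735584 ≈ -0.50898 + 3.3705e-8*I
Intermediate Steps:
x = I*sqrt(87) (x = sqrt(-87) = I*sqrt(87) ≈ 9.3274*I)
l(M) = I*sqrt(87)
y = 6756/2099 + I*sqrt(87)/6856 (y = (I*sqrt(87))/6856 + 13512/4198 = (I*sqrt(87))*(1/6856) + 13512*(1/4198) = I*sqrt(87)/6856 + 6756/2099 = 6756/2099 + I*sqrt(87)/6856 ≈ 3.2187 + 0.0013605*I)
y/40364 - 9801/19253 = (6756/2099 + I*sqrt(87)/6856)/40364 - 9801/19253 = (6756/2099 + I*sqrt(87)/6856)*(1/40364) - 9801*1/19253 = (1689/21181009 + I*sqrt(87)/276735584) - 9801/19253 = -207562550892/407797966277 + I*sqrt(87)/276735584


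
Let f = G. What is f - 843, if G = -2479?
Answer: -3322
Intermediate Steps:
f = -2479
f - 843 = -2479 - 843 = -3322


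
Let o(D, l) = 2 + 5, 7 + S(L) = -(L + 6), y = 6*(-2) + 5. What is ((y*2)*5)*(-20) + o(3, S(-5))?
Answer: 1407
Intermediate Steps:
y = -7 (y = -12 + 5 = -7)
S(L) = -13 - L (S(L) = -7 - (L + 6) = -7 - (6 + L) = -7 + (-6 - L) = -13 - L)
o(D, l) = 7
((y*2)*5)*(-20) + o(3, S(-5)) = (-7*2*5)*(-20) + 7 = -14*5*(-20) + 7 = -70*(-20) + 7 = 1400 + 7 = 1407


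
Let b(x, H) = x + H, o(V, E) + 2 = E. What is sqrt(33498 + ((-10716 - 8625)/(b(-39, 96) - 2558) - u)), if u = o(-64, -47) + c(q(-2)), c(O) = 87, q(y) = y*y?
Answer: sqrt(209340705301)/2501 ≈ 182.94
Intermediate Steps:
o(V, E) = -2 + E
q(y) = y**2
b(x, H) = H + x
u = 38 (u = (-2 - 47) + 87 = -49 + 87 = 38)
sqrt(33498 + ((-10716 - 8625)/(b(-39, 96) - 2558) - u)) = sqrt(33498 + ((-10716 - 8625)/((96 - 39) - 2558) - 1*38)) = sqrt(33498 + (-19341/(57 - 2558) - 38)) = sqrt(33498 + (-19341/(-2501) - 38)) = sqrt(33498 + (-19341*(-1/2501) - 38)) = sqrt(33498 + (19341/2501 - 38)) = sqrt(33498 - 75697/2501) = sqrt(83702801/2501) = sqrt(209340705301)/2501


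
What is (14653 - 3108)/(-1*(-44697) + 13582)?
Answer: 11545/58279 ≈ 0.19810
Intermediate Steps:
(14653 - 3108)/(-1*(-44697) + 13582) = 11545/(44697 + 13582) = 11545/58279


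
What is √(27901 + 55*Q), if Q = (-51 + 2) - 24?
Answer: 3*√2654 ≈ 154.55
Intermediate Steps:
Q = -73 (Q = -49 - 24 = -73)
√(27901 + 55*Q) = √(27901 + 55*(-73)) = √(27901 - 4015) = √23886 = 3*√2654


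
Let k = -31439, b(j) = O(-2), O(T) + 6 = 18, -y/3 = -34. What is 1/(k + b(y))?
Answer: -1/31427 ≈ -3.1820e-5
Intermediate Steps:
y = 102 (y = -3*(-34) = 102)
O(T) = 12 (O(T) = -6 + 18 = 12)
b(j) = 12
1/(k + b(y)) = 1/(-31439 + 12) = 1/(-31427) = -1/31427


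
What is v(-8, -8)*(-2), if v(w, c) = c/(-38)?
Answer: -8/19 ≈ -0.42105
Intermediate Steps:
v(w, c) = -c/38 (v(w, c) = c*(-1/38) = -c/38)
v(-8, -8)*(-2) = -1/38*(-8)*(-2) = (4/19)*(-2) = -8/19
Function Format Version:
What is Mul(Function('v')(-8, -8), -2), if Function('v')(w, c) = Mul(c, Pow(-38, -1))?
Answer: Rational(-8, 19) ≈ -0.42105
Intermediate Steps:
Function('v')(w, c) = Mul(Rational(-1, 38), c) (Function('v')(w, c) = Mul(c, Rational(-1, 38)) = Mul(Rational(-1, 38), c))
Mul(Function('v')(-8, -8), -2) = Mul(Mul(Rational(-1, 38), -8), -2) = Mul(Rational(4, 19), -2) = Rational(-8, 19)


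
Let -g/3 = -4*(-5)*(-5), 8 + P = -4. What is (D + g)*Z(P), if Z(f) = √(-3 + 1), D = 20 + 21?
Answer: 341*I*√2 ≈ 482.25*I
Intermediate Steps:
D = 41
P = -12 (P = -8 - 4 = -12)
Z(f) = I*√2 (Z(f) = √(-2) = I*√2)
g = 300 (g = -3*(-4*(-5))*(-5) = -60*(-5) = -3*(-100) = 300)
(D + g)*Z(P) = (41 + 300)*(I*√2) = 341*(I*√2) = 341*I*√2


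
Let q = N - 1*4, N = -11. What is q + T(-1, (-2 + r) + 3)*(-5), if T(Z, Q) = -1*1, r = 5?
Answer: -10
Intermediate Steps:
q = -15 (q = -11 - 1*4 = -11 - 4 = -15)
T(Z, Q) = -1
q + T(-1, (-2 + r) + 3)*(-5) = -15 - 1*(-5) = -15 + 5 = -10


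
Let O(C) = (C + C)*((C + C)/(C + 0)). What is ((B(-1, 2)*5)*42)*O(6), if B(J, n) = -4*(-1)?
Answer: 20160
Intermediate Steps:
B(J, n) = 4
O(C) = 4*C (O(C) = (2*C)*((2*C)/C) = (2*C)*2 = 4*C)
((B(-1, 2)*5)*42)*O(6) = ((4*5)*42)*(4*6) = (20*42)*24 = 840*24 = 20160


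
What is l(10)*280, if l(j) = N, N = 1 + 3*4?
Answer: 3640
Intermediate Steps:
N = 13 (N = 1 + 12 = 13)
l(j) = 13
l(10)*280 = 13*280 = 3640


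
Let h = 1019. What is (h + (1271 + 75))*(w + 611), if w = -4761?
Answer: -9814750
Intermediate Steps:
(h + (1271 + 75))*(w + 611) = (1019 + (1271 + 75))*(-4761 + 611) = (1019 + 1346)*(-4150) = 2365*(-4150) = -9814750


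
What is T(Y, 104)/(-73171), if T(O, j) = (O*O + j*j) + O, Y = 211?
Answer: -55548/73171 ≈ -0.75915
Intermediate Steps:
T(O, j) = O + O**2 + j**2 (T(O, j) = (O**2 + j**2) + O = O + O**2 + j**2)
T(Y, 104)/(-73171) = (211 + 211**2 + 104**2)/(-73171) = (211 + 44521 + 10816)*(-1/73171) = 55548*(-1/73171) = -55548/73171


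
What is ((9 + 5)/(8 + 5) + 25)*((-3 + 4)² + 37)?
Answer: 12882/13 ≈ 990.92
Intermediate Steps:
((9 + 5)/(8 + 5) + 25)*((-3 + 4)² + 37) = (14/13 + 25)*(1² + 37) = (14*(1/13) + 25)*(1 + 37) = (14/13 + 25)*38 = (339/13)*38 = 12882/13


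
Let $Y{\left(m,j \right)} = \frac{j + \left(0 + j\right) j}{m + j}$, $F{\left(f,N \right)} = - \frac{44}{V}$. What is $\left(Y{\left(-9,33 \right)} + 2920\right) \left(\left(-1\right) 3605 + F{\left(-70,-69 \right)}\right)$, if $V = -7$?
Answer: $- \frac{298941597}{28} \approx -1.0676 \cdot 10^{7}$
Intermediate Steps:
$F{\left(f,N \right)} = \frac{44}{7}$ ($F{\left(f,N \right)} = - \frac{44}{-7} = \left(-44\right) \left(- \frac{1}{7}\right) = \frac{44}{7}$)
$Y{\left(m,j \right)} = \frac{j + j^{2}}{j + m}$ ($Y{\left(m,j \right)} = \frac{j + j j}{j + m} = \frac{j + j^{2}}{j + m}$)
$\left(Y{\left(-9,33 \right)} + 2920\right) \left(\left(-1\right) 3605 + F{\left(-70,-69 \right)}\right) = \left(\frac{33 \left(1 + 33\right)}{33 - 9} + 2920\right) \left(\left(-1\right) 3605 + \frac{44}{7}\right) = \left(33 \cdot \frac{1}{24} \cdot 34 + 2920\right) \left(-3605 + \frac{44}{7}\right) = \left(33 \cdot \frac{1}{24} \cdot 34 + 2920\right) \left(- \frac{25191}{7}\right) = \left(\frac{187}{4} + 2920\right) \left(- \frac{25191}{7}\right) = \frac{11867}{4} \left(- \frac{25191}{7}\right) = - \frac{298941597}{28}$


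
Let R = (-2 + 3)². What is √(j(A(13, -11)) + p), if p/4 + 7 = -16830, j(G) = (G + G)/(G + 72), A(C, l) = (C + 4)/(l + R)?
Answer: I*√33284011634/703 ≈ 259.52*I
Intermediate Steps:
R = 1 (R = 1² = 1)
A(C, l) = (4 + C)/(1 + l) (A(C, l) = (C + 4)/(l + 1) = (4 + C)/(1 + l))
j(G) = 2*G/(72 + G) (j(G) = (2*G)/(72 + G) = 2*G/(72 + G))
p = -67348 (p = -28 + 4*(-16830) = -28 - 67320 = -67348)
√(j(A(13, -11)) + p) = √(2*((4 + 13)/(1 - 11))/(72 + (4 + 13)/(1 - 11)) - 67348) = √(2*(17/(-10))/(72 + 17/(-10)) - 67348) = √(2*(-⅒*17)/(72 - ⅒*17) - 67348) = √(2*(-17/10)/(72 - 17/10) - 67348) = √(2*(-17/10)/(703/10) - 67348) = √(2*(-17/10)*(10/703) - 67348) = √(-34/703 - 67348) = √(-47345678/703) = I*√33284011634/703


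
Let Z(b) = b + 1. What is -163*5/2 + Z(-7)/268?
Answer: -27304/67 ≈ -407.52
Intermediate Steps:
Z(b) = 1 + b
-163*5/2 + Z(-7)/268 = -163*5/2 + (1 - 7)/268 = -815*½ - 6*1/268 = -815/2 - 3/134 = -27304/67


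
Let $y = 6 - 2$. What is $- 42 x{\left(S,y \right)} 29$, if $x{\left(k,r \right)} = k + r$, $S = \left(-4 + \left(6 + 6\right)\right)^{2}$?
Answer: $-82824$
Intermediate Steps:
$S = 64$ ($S = \left(-4 + 12\right)^{2} = 8^{2} = 64$)
$y = 4$ ($y = 6 - 2 = 4$)
$- 42 x{\left(S,y \right)} 29 = - 42 \left(64 + 4\right) 29 = \left(-42\right) 68 \cdot 29 = \left(-2856\right) 29 = -82824$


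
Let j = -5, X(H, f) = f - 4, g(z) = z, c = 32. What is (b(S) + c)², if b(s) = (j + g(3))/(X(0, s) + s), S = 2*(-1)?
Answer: 16641/16 ≈ 1040.1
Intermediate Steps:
X(H, f) = -4 + f
S = -2
b(s) = -2/(-4 + 2*s) (b(s) = (-5 + 3)/((-4 + s) + s) = -2/(-4 + 2*s))
(b(S) + c)² = (-1/(-2 - 2) + 32)² = (-1/(-4) + 32)² = (-1*(-¼) + 32)² = (¼ + 32)² = (129/4)² = 16641/16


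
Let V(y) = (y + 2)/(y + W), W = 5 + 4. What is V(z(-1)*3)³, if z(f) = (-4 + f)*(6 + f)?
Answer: 389017/287496 ≈ 1.3531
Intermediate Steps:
W = 9
V(y) = (2 + y)/(9 + y) (V(y) = (y + 2)/(y + 9) = (2 + y)/(9 + y))
V(z(-1)*3)³ = ((2 + (-24 + (-1)² + 2*(-1))*3)/(9 + (-24 + (-1)² + 2*(-1))*3))³ = ((2 + (-24 + 1 - 2)*3)/(9 + (-24 + 1 - 2)*3))³ = ((2 - 25*3)/(9 - 25*3))³ = ((2 - 75)/(9 - 75))³ = (-73/(-66))³ = (-1/66*(-73))³ = (73/66)³ = 389017/287496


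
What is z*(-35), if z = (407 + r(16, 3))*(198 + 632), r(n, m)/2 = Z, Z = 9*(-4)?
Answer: -9731750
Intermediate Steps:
Z = -36
r(n, m) = -72 (r(n, m) = 2*(-36) = -72)
z = 278050 (z = (407 - 72)*(198 + 632) = 335*830 = 278050)
z*(-35) = 278050*(-35) = -9731750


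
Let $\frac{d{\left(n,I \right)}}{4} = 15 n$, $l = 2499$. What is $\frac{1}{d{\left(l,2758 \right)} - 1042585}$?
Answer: $- \frac{1}{892645} \approx -1.1203 \cdot 10^{-6}$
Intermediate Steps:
$d{\left(n,I \right)} = 60 n$ ($d{\left(n,I \right)} = 4 \cdot 15 n = 60 n$)
$\frac{1}{d{\left(l,2758 \right)} - 1042585} = \frac{1}{60 \cdot 2499 - 1042585} = \frac{1}{149940 - 1042585} = \frac{1}{-892645} = - \frac{1}{892645}$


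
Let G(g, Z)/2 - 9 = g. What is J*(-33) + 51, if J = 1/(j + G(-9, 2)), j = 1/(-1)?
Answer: 84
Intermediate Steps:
G(g, Z) = 18 + 2*g
j = -1
J = -1 (J = 1/(-1 + (18 + 2*(-9))) = 1/(-1 + (18 - 18)) = 1/(-1 + 0) = 1/(-1) = -1)
J*(-33) + 51 = -1*(-33) + 51 = 33 + 51 = 84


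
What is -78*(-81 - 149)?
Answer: 17940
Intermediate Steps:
-78*(-81 - 149) = -78*(-230) = 17940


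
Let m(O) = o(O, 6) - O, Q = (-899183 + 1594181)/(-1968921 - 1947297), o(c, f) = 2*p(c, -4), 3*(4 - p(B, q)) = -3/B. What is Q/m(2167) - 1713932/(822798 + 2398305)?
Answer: -581448104801653507/1092921777334463151 ≈ -0.53201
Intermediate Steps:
p(B, q) = 4 + 1/B (p(B, q) = 4 - (-1)/B = 4 + 1/B)
o(c, f) = 8 + 2/c (o(c, f) = 2*(4 + 1/c) = 8 + 2/c)
Q = -115833/652703 (Q = 694998/(-3916218) = 694998*(-1/3916218) = -115833/652703 ≈ -0.17747)
m(O) = 8 - O + 2/O (m(O) = (8 + 2/O) - O = 8 - O + 2/O)
Q/m(2167) - 1713932/(822798 + 2398305) = -115833/(652703*(8 - 1*2167 + 2/2167)) - 1713932/(822798 + 2398305) = -115833/(652703*(8 - 2167 + 2*(1/2167))) - 1713932/3221103 = -115833/(652703*(8 - 2167 + 2/2167)) - 1713932*1/3221103 = -115833/(652703*(-4678551/2167)) - 1713932/3221103 = -115833/652703*(-2167/4678551) - 1713932/3221103 = 83670037/1017901424451 - 1713932/3221103 = -581448104801653507/1092921777334463151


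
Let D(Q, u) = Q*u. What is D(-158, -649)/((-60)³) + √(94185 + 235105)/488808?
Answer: -51271/108000 + √329290/488808 ≈ -0.47356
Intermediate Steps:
D(-158, -649)/((-60)³) + √(94185 + 235105)/488808 = (-158*(-649))/((-60)³) + √(94185 + 235105)/488808 = 102542/(-216000) + √329290*(1/488808) = 102542*(-1/216000) + √329290/488808 = -51271/108000 + √329290/488808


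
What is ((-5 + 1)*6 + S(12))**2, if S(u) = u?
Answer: 144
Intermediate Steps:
((-5 + 1)*6 + S(12))**2 = ((-5 + 1)*6 + 12)**2 = (-4*6 + 12)**2 = (-24 + 12)**2 = (-12)**2 = 144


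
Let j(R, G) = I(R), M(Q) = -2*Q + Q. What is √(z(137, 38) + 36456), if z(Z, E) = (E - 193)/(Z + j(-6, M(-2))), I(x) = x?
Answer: √625601111/131 ≈ 190.93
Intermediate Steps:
M(Q) = -Q
j(R, G) = R
z(Z, E) = (-193 + E)/(-6 + Z) (z(Z, E) = (E - 193)/(Z - 6) = (-193 + E)/(-6 + Z))
√(z(137, 38) + 36456) = √((-193 + 38)/(-6 + 137) + 36456) = √(-155/131 + 36456) = √(4775581/131) = √625601111/131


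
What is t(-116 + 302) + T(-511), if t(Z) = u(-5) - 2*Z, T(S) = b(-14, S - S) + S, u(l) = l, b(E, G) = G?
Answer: -888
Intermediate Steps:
T(S) = S (T(S) = (S - S) + S = 0 + S = S)
t(Z) = -5 - 2*Z
t(-116 + 302) + T(-511) = (-5 - 2*(-116 + 302)) - 511 = (-5 - 2*186) - 511 = (-5 - 372) - 511 = -377 - 511 = -888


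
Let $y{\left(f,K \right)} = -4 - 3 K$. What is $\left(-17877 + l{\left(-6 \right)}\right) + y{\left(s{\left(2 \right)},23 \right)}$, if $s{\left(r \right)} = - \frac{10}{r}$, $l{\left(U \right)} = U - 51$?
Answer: $-18007$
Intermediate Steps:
$l{\left(U \right)} = -51 + U$
$\left(-17877 + l{\left(-6 \right)}\right) + y{\left(s{\left(2 \right)},23 \right)} = \left(-17877 - 57\right) - 73 = -17934 - 73 = -18007$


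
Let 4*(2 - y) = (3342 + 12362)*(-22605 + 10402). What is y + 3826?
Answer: 47912806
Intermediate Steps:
y = 47908980 (y = 2 - (3342 + 12362)*(-22605 + 10402)/4 = 2 - 3926*(-12203) = 2 - 1/4*(-191635912) = 2 + 47908978 = 47908980)
y + 3826 = 47908980 + 3826 = 47912806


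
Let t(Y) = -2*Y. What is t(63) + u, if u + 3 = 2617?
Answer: 2488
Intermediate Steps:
u = 2614 (u = -3 + 2617 = 2614)
t(63) + u = -2*63 + 2614 = -126 + 2614 = 2488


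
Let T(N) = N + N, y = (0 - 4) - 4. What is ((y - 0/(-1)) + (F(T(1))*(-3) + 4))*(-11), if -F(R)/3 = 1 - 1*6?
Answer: 539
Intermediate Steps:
y = -8 (y = -4 - 4 = -8)
T(N) = 2*N
F(R) = 15 (F(R) = -3*(1 - 1*6) = -3*(1 - 6) = -3*(-5) = 15)
((y - 0/(-1)) + (F(T(1))*(-3) + 4))*(-11) = ((-8 - 0/(-1)) + (15*(-3) + 4))*(-11) = ((-8 - 0*(-1)) + (-45 + 4))*(-11) = ((-8 - 1*0) - 41)*(-11) = ((-8 + 0) - 41)*(-11) = (-8 - 41)*(-11) = -49*(-11) = 539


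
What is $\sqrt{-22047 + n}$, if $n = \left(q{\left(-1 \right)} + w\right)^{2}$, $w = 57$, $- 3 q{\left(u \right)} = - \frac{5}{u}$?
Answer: $\frac{23 i \sqrt{323}}{3} \approx 137.79 i$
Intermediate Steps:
$q{\left(u \right)} = \frac{5}{3 u}$ ($q{\left(u \right)} = - \frac{\left(-5\right) \frac{1}{u}}{3} = \frac{5}{3 u}$)
$n = \frac{27556}{9}$ ($n = \left(\frac{5}{3 \left(-1\right)} + 57\right)^{2} = \left(\frac{5}{3} \left(-1\right) + 57\right)^{2} = \left(- \frac{5}{3} + 57\right)^{2} = \left(\frac{166}{3}\right)^{2} = \frac{27556}{9} \approx 3061.8$)
$\sqrt{-22047 + n} = \sqrt{-22047 + \frac{27556}{9}} = \sqrt{- \frac{170867}{9}} = \frac{23 i \sqrt{323}}{3}$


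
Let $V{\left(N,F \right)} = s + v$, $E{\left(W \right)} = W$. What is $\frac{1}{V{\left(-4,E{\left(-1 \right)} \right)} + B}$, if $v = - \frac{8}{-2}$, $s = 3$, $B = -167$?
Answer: $- \frac{1}{160} \approx -0.00625$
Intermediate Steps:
$v = 4$ ($v = \left(-8\right) \left(- \frac{1}{2}\right) = 4$)
$V{\left(N,F \right)} = 7$ ($V{\left(N,F \right)} = 3 + 4 = 7$)
$\frac{1}{V{\left(-4,E{\left(-1 \right)} \right)} + B} = \frac{1}{7 - 167} = \frac{1}{-160} = - \frac{1}{160}$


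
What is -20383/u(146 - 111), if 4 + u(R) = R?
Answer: -20383/31 ≈ -657.52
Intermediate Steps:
u(R) = -4 + R
-20383/u(146 - 111) = -20383/(-4 + (146 - 111)) = -20383/(-4 + 35) = -20383/31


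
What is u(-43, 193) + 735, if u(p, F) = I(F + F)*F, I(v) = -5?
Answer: -230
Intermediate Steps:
u(p, F) = -5*F
u(-43, 193) + 735 = -5*193 + 735 = -965 + 735 = -230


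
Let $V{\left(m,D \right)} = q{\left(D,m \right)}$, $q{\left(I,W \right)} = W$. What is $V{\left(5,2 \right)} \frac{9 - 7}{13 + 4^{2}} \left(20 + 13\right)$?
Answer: $\frac{330}{29} \approx 11.379$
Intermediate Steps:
$V{\left(m,D \right)} = m$
$V{\left(5,2 \right)} \frac{9 - 7}{13 + 4^{2}} \left(20 + 13\right) = 5 \frac{9 - 7}{13 + 4^{2}} \left(20 + 13\right) = 5 \frac{2}{13 + 16} \cdot 33 = 5 \cdot \frac{2}{29} \cdot 33 = \frac{10}{29} \cdot 33 = \frac{330}{29}$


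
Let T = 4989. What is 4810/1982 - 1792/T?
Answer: 10222673/4944099 ≈ 2.0676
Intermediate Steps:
4810/1982 - 1792/T = 4810/1982 - 1792/4989 = 4810*(1/1982) - 1792*1/4989 = 2405/991 - 1792/4989 = 10222673/4944099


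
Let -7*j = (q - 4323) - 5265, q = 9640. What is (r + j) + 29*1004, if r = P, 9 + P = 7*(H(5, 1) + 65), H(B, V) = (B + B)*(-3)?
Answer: 205412/7 ≈ 29345.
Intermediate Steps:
H(B, V) = -6*B (H(B, V) = (2*B)*(-3) = -6*B)
P = 236 (P = -9 + 7*(-6*5 + 65) = -9 + 7*(-30 + 65) = -9 + 7*35 = -9 + 245 = 236)
r = 236
j = -52/7 (j = -((9640 - 4323) - 5265)/7 = -(5317 - 5265)/7 = -1/7*52 = -52/7 ≈ -7.4286)
(r + j) + 29*1004 = (236 - 52/7) + 29*1004 = 1600/7 + 29116 = 205412/7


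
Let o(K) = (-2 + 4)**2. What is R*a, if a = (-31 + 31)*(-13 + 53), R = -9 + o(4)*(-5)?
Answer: 0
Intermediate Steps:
o(K) = 4 (o(K) = 2**2 = 4)
R = -29 (R = -9 + 4*(-5) = -9 - 20 = -29)
a = 0 (a = 0*40 = 0)
R*a = -29*0 = 0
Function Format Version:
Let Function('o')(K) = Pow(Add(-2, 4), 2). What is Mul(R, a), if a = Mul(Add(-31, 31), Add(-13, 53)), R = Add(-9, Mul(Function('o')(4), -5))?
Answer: 0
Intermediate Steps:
Function('o')(K) = 4 (Function('o')(K) = Pow(2, 2) = 4)
R = -29 (R = Add(-9, Mul(4, -5)) = Add(-9, -20) = -29)
a = 0 (a = Mul(0, 40) = 0)
Mul(R, a) = Mul(-29, 0) = 0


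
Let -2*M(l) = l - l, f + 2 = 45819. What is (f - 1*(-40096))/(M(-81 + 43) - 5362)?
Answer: -85913/5362 ≈ -16.023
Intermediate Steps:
f = 45817 (f = -2 + 45819 = 45817)
M(l) = 0 (M(l) = -(l - l)/2 = -½*0 = 0)
(f - 1*(-40096))/(M(-81 + 43) - 5362) = (45817 - 1*(-40096))/(0 - 5362) = (45817 + 40096)/(-5362) = 85913*(-1/5362) = -85913/5362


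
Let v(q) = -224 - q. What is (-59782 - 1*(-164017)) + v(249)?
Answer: 103762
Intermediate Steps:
(-59782 - 1*(-164017)) + v(249) = (-59782 - 1*(-164017)) + (-224 - 1*249) = (-59782 + 164017) + (-224 - 249) = 104235 - 473 = 103762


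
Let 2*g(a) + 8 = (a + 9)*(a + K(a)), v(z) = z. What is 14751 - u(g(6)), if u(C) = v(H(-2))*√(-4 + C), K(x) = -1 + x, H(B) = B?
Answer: 14751 + √298 ≈ 14768.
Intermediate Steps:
g(a) = -4 + (-1 + 2*a)*(9 + a)/2 (g(a) = -4 + ((a + 9)*(a + (-1 + a)))/2 = -4 + ((9 + a)*(-1 + 2*a))/2 = -4 + ((-1 + 2*a)*(9 + a))/2 = -4 + (-1 + 2*a)*(9 + a)/2)
u(C) = -2*√(-4 + C)
14751 - u(g(6)) = 14751 - (-2)*√(-4 + (-17/2 + 6² + (17/2)*6)) = 14751 - (-2)*√(-4 + (-17/2 + 36 + 51)) = 14751 - (-2)*√(-4 + 157/2) = 14751 - (-2)*√(149/2) = 14751 - (-2)*√298/2 = 14751 - (-1)*√298 = 14751 + √298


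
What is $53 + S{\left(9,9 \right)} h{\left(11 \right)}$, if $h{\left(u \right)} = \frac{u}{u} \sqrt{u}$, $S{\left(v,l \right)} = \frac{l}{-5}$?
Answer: $53 - \frac{9 \sqrt{11}}{5} \approx 47.03$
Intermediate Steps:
$S{\left(v,l \right)} = - \frac{l}{5}$ ($S{\left(v,l \right)} = l \left(- \frac{1}{5}\right) = - \frac{l}{5}$)
$h{\left(u \right)} = \sqrt{u}$ ($h{\left(u \right)} = 1 \sqrt{u} = \sqrt{u}$)
$53 + S{\left(9,9 \right)} h{\left(11 \right)} = 53 + \left(- \frac{1}{5}\right) 9 \sqrt{11} = 53 - \frac{9 \sqrt{11}}{5}$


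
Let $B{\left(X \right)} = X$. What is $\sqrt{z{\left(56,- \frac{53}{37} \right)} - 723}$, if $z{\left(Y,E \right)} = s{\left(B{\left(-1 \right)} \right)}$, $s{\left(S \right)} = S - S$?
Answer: $i \sqrt{723} \approx 26.889 i$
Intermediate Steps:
$s{\left(S \right)} = 0$
$z{\left(Y,E \right)} = 0$
$\sqrt{z{\left(56,- \frac{53}{37} \right)} - 723} = \sqrt{0 - 723} = \sqrt{-723} = i \sqrt{723}$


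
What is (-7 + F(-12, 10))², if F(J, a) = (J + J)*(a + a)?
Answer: 237169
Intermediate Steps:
F(J, a) = 4*J*a (F(J, a) = (2*J)*(2*a) = 4*J*a)
(-7 + F(-12, 10))² = (-7 + 4*(-12)*10)² = (-7 - 480)² = (-487)² = 237169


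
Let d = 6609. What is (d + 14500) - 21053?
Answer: 56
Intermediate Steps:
(d + 14500) - 21053 = (6609 + 14500) - 21053 = 21109 - 21053 = 56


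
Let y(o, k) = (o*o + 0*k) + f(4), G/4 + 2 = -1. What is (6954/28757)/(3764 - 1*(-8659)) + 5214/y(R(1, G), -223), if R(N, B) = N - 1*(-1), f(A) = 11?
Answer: 206965808496/595413685 ≈ 347.60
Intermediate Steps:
G = -12 (G = -8 + 4*(-1) = -8 - 4 = -12)
R(N, B) = 1 + N (R(N, B) = N + 1 = 1 + N)
y(o, k) = 11 + o**2 (y(o, k) = (o*o + 0*k) + 11 = (o**2 + 0) + 11 = o**2 + 11 = 11 + o**2)
(6954/28757)/(3764 - 1*(-8659)) + 5214/y(R(1, G), -223) = (6954/28757)/(3764 - 1*(-8659)) + 5214/(11 + (1 + 1)**2) = (6954*(1/28757))/(3764 + 8659) + 5214/(11 + 2**2) = (6954/28757)/12423 + 5214/(11 + 4) = (6954/28757)*(1/12423) + 5214/15 = 2318/119082737 + 5214*(1/15) = 2318/119082737 + 1738/5 = 206965808496/595413685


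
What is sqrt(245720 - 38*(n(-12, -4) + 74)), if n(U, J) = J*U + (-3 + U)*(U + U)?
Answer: 2*sqrt(56851) ≈ 476.87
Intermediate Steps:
n(U, J) = J*U + 2*U*(-3 + U) (n(U, J) = J*U + (-3 + U)*(2*U) = J*U + 2*U*(-3 + U))
sqrt(245720 - 38*(n(-12, -4) + 74)) = sqrt(245720 - 38*(-12*(-6 - 4 + 2*(-12)) + 74)) = sqrt(245720 - 38*(-12*(-6 - 4 - 24) + 74)) = sqrt(245720 - 38*(-12*(-34) + 74)) = sqrt(245720 - 38*(408 + 74)) = sqrt(245720 - 38*482) = sqrt(245720 - 18316) = sqrt(227404) = 2*sqrt(56851)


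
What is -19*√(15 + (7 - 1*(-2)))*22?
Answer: -836*√6 ≈ -2047.8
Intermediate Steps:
-19*√(15 + (7 - 1*(-2)))*22 = -19*√(15 + (7 + 2))*22 = -19*√(15 + 9)*22 = -38*√6*22 = -836*√6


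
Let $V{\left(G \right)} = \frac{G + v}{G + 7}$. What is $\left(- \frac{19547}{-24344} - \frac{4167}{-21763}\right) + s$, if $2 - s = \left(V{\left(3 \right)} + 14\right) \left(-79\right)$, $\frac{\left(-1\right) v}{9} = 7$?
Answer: $\frac{336419074057}{529798472} \approx 634.99$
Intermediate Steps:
$v = -63$ ($v = \left(-9\right) 7 = -63$)
$V{\left(G \right)} = \frac{-63 + G}{7 + G}$ ($V{\left(G \right)} = \frac{G - 63}{G + 7} = \frac{-63 + G}{7 + G}$)
$s = 634$ ($s = 2 - \left(\frac{-63 + 3}{7 + 3} + 14\right) \left(-79\right) = 2 - \left(\frac{1}{10} \left(-60\right) + 14\right) \left(-79\right) = 2 - \left(-6 + 14\right) \left(-79\right) = 2 - 8 \left(-79\right) = 2 - -632 = 2 + 632 = 634$)
$\left(- \frac{19547}{-24344} - \frac{4167}{-21763}\right) + s = \left(- \frac{19547}{-24344} - \frac{4167}{-21763}\right) + 634 = \left(\left(-19547\right) \left(- \frac{1}{24344}\right) - - \frac{4167}{21763}\right) + 634 = \left(\frac{19547}{24344} + \frac{4167}{21763}\right) + 634 = \frac{526842809}{529798472} + 634 = \frac{336419074057}{529798472}$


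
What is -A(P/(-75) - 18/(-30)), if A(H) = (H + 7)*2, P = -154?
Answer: -1448/75 ≈ -19.307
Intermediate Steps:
A(H) = 14 + 2*H (A(H) = (7 + H)*2 = 14 + 2*H)
-A(P/(-75) - 18/(-30)) = -(14 + 2*(-154/(-75) - 18/(-30))) = -(14 + 2*(-154*(-1/75) - 18*(-1/30))) = -(14 + 2*(154/75 + 3/5)) = -(14 + 2*(199/75)) = -(14 + 398/75) = -1*1448/75 = -1448/75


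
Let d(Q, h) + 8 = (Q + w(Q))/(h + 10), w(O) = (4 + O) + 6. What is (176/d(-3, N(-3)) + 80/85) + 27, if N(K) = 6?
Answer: 2757/527 ≈ 5.2315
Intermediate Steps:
w(O) = 10 + O
d(Q, h) = -8 + (10 + 2*Q)/(10 + h) (d(Q, h) = -8 + (Q + (10 + Q))/(h + 10) = -8 + (10 + 2*Q)/(10 + h))
(176/d(-3, N(-3)) + 80/85) + 27 = (176/((2*(-35 - 3 - 4*6)/(10 + 6))) + 80/85) + 27 = (176/((2*(-35 - 3 - 24)/16)) + 80*(1/85)) + 27 = (176/((2*(1/16)*(-62))) + 16/17) + 27 = (176/(-31/4) + 16/17) + 27 = (176*(-4/31) + 16/17) + 27 = (-704/31 + 16/17) + 27 = -11472/527 + 27 = 2757/527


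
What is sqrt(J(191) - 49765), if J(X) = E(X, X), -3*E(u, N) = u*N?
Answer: 4*I*sqrt(34833)/3 ≈ 248.85*I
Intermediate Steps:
E(u, N) = -N*u/3 (E(u, N) = -u*N/3 = -N*u/3)
J(X) = -X**2/3 (J(X) = -X*X/3 = -X**2/3)
sqrt(J(191) - 49765) = sqrt(-1/3*191**2 - 49765) = sqrt(-1/3*36481 - 49765) = sqrt(-36481/3 - 49765) = sqrt(-185776/3) = 4*I*sqrt(34833)/3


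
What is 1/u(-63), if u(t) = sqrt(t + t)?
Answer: -I*sqrt(14)/42 ≈ -0.089087*I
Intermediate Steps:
u(t) = sqrt(2)*sqrt(t) (u(t) = sqrt(2*t) = sqrt(2)*sqrt(t))
1/u(-63) = 1/(sqrt(2)*sqrt(-63)) = 1/(sqrt(2)*(3*I*sqrt(7))) = 1/(3*I*sqrt(14)) = -I*sqrt(14)/42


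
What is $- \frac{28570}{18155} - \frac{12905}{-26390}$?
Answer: $- \frac{716789}{660842} \approx -1.0847$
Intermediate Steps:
$- \frac{28570}{18155} - \frac{12905}{-26390} = \left(-28570\right) \frac{1}{18155} - - \frac{89}{182} = - \frac{5714}{3631} + \frac{89}{182} = - \frac{716789}{660842}$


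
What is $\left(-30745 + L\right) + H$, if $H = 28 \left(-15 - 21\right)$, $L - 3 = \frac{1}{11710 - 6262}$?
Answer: $- \frac{172973999}{5448} \approx -31750.0$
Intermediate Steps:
$L = \frac{16345}{5448}$ ($L = 3 + \frac{1}{11710 - 6262} = 3 + \frac{1}{5448} = \frac{16345}{5448} \approx 3.0002$)
$H = -1008$ ($H = 28 \left(-36\right) = -1008$)
$\left(-30745 + L\right) + H = \left(-30745 + \frac{16345}{5448}\right) - 1008 = - \frac{167482415}{5448} - 1008 = - \frac{172973999}{5448}$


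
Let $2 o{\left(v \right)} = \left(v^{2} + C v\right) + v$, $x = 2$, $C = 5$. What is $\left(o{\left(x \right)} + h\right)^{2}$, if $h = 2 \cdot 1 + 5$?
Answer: $225$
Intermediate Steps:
$h = 7$ ($h = 2 + 5 = 7$)
$o{\left(v \right)} = \frac{v^{2}}{2} + 3 v$ ($o{\left(v \right)} = \frac{\left(v^{2} + 5 v\right) + v}{2} = \frac{v^{2} + 6 v}{2} = \frac{v^{2}}{2} + 3 v$)
$\left(o{\left(x \right)} + h\right)^{2} = \left(\frac{1}{2} \cdot 2 \left(6 + 2\right) + 7\right)^{2} = \left(\frac{1}{2} \cdot 2 \cdot 8 + 7\right)^{2} = \left(8 + 7\right)^{2} = 15^{2} = 225$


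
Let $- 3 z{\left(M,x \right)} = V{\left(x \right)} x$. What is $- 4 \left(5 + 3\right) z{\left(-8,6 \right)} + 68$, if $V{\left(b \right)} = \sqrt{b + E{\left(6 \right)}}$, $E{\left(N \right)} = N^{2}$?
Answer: $68 + 64 \sqrt{42} \approx 482.77$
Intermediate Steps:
$V{\left(b \right)} = \sqrt{36 + b}$ ($V{\left(b \right)} = \sqrt{b + 6^{2}} = \sqrt{b + 36} = \sqrt{36 + b}$)
$z{\left(M,x \right)} = - \frac{x \sqrt{36 + x}}{3}$ ($z{\left(M,x \right)} = - \frac{\sqrt{36 + x} x}{3} = - \frac{x \sqrt{36 + x}}{3}$)
$- 4 \left(5 + 3\right) z{\left(-8,6 \right)} + 68 = - 4 \left(5 + 3\right) \left(\left(- \frac{1}{3}\right) 6 \sqrt{36 + 6}\right) + 68 = \left(-4\right) 8 \left(\left(- \frac{1}{3}\right) 6 \sqrt{42}\right) + 68 = - 32 \left(- 2 \sqrt{42}\right) + 68 = 64 \sqrt{42} + 68 = 68 + 64 \sqrt{42}$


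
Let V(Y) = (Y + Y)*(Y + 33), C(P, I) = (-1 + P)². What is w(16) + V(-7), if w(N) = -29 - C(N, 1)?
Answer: -618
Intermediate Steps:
w(N) = -29 - (-1 + N)²
V(Y) = 2*Y*(33 + Y) (V(Y) = (2*Y)*(33 + Y) = 2*Y*(33 + Y))
w(16) + V(-7) = (-29 - (-1 + 16)²) + 2*(-7)*(33 - 7) = (-29 - 1*15²) + 2*(-7)*26 = (-29 - 1*225) - 364 = (-29 - 225) - 364 = -254 - 364 = -618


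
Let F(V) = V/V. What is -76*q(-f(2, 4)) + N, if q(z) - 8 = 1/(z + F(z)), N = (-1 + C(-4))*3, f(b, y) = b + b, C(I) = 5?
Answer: -1712/3 ≈ -570.67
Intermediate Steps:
F(V) = 1
f(b, y) = 2*b
N = 12 (N = (-1 + 5)*3 = 4*3 = 12)
q(z) = 8 + 1/(1 + z) (q(z) = 8 + 1/(z + 1) = 8 + 1/(1 + z))
-76*q(-f(2, 4)) + N = -76*(9 + 8*(-2*2))/(1 - 2*2) + 12 = -76*(9 + 8*(-1*4))/(1 - 1*4) + 12 = -76*(9 + 8*(-4))/(1 - 4) + 12 = -76*(9 - 32)/(-3) + 12 = -(-76)*(-23)/3 + 12 = -76*23/3 + 12 = -1748/3 + 12 = -1712/3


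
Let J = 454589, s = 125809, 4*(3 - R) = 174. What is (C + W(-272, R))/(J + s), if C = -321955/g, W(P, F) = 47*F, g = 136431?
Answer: -74290961/22624079868 ≈ -0.0032837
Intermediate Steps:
R = -81/2 (R = 3 - ¼*174 = 3 - 87/2 = -81/2 ≈ -40.500)
C = -321955/136431 ≈ -2.3598
(C + W(-272, R))/(J + s) = (-321955/136431 + 47*(-81/2))/(454589 + 125809) = (-321955/136431 - 3807/2)/580398 = -520036727/272862*1/580398 = -74290961/22624079868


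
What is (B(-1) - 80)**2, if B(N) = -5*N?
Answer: 5625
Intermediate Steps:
(B(-1) - 80)**2 = (-5*(-1) - 80)**2 = (5 - 80)**2 = (-75)**2 = 5625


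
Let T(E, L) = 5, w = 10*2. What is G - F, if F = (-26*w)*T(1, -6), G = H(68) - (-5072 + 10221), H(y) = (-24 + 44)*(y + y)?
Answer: 171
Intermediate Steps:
w = 20
H(y) = 40*y (H(y) = 20*(2*y) = 40*y)
G = -2429 (G = 40*68 - (-5072 + 10221) = 2720 - 1*5149 = 2720 - 5149 = -2429)
F = -2600 (F = -26*20*5 = -520*5 = -2600)
G - F = -2429 - 1*(-2600) = -2429 + 2600 = 171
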